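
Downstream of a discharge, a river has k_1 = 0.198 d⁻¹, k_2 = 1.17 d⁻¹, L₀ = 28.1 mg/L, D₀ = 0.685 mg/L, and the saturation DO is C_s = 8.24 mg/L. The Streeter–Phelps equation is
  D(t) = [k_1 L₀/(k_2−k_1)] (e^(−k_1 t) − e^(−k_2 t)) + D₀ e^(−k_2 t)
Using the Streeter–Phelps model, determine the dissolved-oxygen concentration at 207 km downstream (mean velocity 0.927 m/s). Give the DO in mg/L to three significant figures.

DO ≈ 5.05 mg/L

Travel time t = x/v = 207 km / (0.927 m/s) = 207000 m / 0.927 m/s = 223300 s = 2.585 d.
k_1 L₀/(k_2−k_1) = 0.198×28.1/(1.17−0.198) = 5.564/0.9720 = 5.724 mg/L.
e^(−k_1 t) = e^(−0.198×2.585) = 0.5995; e^(−k_2 t) = e^(−1.17×2.585) = 0.04861.
D = 5.724 × (0.5995 − 0.04861) + 0.685 × 0.04861 = 3.153 + 0.03330 = 3.186 mg/L.
DO = C_s − D = 8.24 − 3.186 = 5.054 mg/L.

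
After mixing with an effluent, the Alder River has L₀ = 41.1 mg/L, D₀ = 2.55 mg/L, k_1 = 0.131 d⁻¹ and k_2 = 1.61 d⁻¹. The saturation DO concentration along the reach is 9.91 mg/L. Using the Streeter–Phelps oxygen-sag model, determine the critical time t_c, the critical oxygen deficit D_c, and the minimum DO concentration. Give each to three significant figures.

t_c = [1/(k_2−k_1)] ln[(k_2/k_1)(1 − D₀(k_2−k_1)/(k_1 L₀))]
= [1/(1.61−0.131)] ln[(1.61/0.131)(1 − 2.55×1.479/(0.131×41.1))]
= (1/1.479) ln[12.29 × 0.2995] = 0.6761 × ln(3.681) = 0.6761 × 1.303 = 0.8811 d.
L(t_c) = L₀ e^(−k_1 t_c) = 41.1 × 0.8910 = 36.62 mg/L, and at the critical point k_2 D_c = k_1 L, so D_c = (0.131/1.61) × 36.62 = 2.980 mg/L.
Minimum DO = C_s − D_c = 9.91 − 2.980 = 6.930 mg/L.

t_c ≈ 0.881 d; D_c ≈ 2.98 mg/L; min DO ≈ 6.93 mg/L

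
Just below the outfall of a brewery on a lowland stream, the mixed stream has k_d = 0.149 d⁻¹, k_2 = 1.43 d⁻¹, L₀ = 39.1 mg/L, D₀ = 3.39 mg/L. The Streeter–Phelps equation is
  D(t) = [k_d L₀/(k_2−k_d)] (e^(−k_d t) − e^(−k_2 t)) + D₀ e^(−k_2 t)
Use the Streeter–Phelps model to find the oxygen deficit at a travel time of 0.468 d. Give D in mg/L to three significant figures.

D ≈ 3.65 mg/L

k_d L₀/(k_2−k_d) = 0.149×39.1/(1.43−0.149) = 5.826/1.281 = 4.548 mg/L.
e^(−k_d t) = e^(−0.149×0.4680) = 0.9326; e^(−k_2 t) = e^(−1.43×0.4680) = 0.5121.
D = 4.548 × (0.9326 − 0.5121) + 3.39 × 0.5121 = 1.913 + 1.736 = 3.649 mg/L.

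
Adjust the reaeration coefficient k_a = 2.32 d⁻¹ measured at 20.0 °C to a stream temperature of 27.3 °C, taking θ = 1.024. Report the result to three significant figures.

k_a(T₂) = k_a(T₁) · θ^(T₂−T₁) = 2.32 × 1.024^(27.3−20.0)
= 2.32 × 1.024^7.30 = 2.32 × 1.189 = 2.759 d⁻¹.

k_a ≈ 2.76 d⁻¹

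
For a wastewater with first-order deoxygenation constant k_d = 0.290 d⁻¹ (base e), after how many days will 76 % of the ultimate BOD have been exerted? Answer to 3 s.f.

y/L₀ = 1 − e^(−k_d t) = 0.76 ⇒ e^(−k_d t) = 0.240
t = −ln(0.240) / 0.290 = 1.427 / 0.290 = 4.921 d.

t ≈ 4.92 d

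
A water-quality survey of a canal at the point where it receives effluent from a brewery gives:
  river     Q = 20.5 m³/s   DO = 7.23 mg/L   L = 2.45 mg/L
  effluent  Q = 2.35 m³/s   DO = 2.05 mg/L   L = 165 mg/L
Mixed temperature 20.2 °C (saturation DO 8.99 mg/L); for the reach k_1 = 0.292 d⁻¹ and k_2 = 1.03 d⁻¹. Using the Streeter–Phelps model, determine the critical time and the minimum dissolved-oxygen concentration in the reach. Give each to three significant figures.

t_c ≈ 1.22 d; minimum DO ≈ 5.18 mg/L

Mixed DO = (20.5×7.23 + 2.35×2.05)/(20.5+2.35) = 153.0/22.85 = 6.697 mg/L.
Mixed L₀ = (20.5×2.45 + 2.35×165)/(22.85) = 438.0/22.85 = 19.17 mg/L.
Initial deficit D₀ = C_s − DO₀ = 8.99 − 6.697 = 2.293 mg/L.
t_c = (1/0.7380) ln[(1.03/0.292)(1 − 2.293×0.7380/(0.292×19.17))] = 1.355 × ln(2.461) = 1.220 d.
D_c = (0.292/1.03) × 19.17 × e^(−0.292×1.220) = 0.2835 × 19.17 × 0.7002 = 3.805 mg/L.
Minimum DO = 8.99 − 3.805 = 5.185 mg/L.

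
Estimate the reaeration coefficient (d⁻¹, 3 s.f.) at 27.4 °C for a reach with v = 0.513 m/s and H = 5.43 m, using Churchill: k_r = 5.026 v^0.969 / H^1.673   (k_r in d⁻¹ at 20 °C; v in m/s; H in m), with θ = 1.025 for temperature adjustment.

k_r ≈ 0.186 d⁻¹

k_r(20) = 5.026 × 0.513^0.969 / 5.43^1.673 = 5.026 × 0.5237 / 16.96 = 0.1552 d⁻¹.
k_r(27.4) = 0.1552 × 1.025^(27.4−20) = 0.1552 × 1.200 = 0.1864 d⁻¹.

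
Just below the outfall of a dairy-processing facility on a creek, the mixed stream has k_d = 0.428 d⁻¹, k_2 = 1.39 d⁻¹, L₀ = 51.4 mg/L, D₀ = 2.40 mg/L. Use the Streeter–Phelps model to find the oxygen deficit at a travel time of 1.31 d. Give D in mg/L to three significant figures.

D ≈ 9.74 mg/L

k_d L₀/(k_2−k_d) = 0.428×51.4/(1.39−0.428) = 22.00/0.9620 = 22.87 mg/L.
e^(−k_d t) = e^(−0.428×1.310) = 0.5708; e^(−k_2 t) = e^(−1.39×1.310) = 0.1619.
D = 22.87 × (0.5708 − 0.1619) + 2.40 × 0.1619 = 9.352 + 0.3885 = 9.740 mg/L.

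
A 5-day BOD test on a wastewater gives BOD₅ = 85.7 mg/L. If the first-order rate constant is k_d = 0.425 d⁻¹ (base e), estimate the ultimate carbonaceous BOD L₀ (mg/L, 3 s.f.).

L₀ ≈ 97.3 mg/L

BOD₅ = L₀(1 − e^(−5k_d)) ⇒ L₀ = BOD₅ / (1 − e^(−5×0.425))
= 85.7 / (1 − 0.1194) = 85.7 / 0.8806 = 97.32 mg/L.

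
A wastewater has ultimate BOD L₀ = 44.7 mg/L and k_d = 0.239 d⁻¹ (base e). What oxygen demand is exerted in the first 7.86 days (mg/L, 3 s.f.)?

y ≈ 37.9 mg/L

y_t = L₀(1 − e^(−k_d t)) = 44.7 × (1 − e^(−0.239×7.86))
= 44.7 × (1 − 0.1528) = 44.7 × 0.8472 = 37.87 mg/L.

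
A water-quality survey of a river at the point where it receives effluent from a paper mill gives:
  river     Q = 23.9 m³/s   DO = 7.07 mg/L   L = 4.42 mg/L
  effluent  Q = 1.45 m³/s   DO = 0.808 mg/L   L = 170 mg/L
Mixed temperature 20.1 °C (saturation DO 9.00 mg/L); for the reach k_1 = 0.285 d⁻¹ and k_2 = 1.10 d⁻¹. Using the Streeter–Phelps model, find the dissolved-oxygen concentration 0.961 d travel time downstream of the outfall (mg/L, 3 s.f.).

Mixed DO = (23.9×7.07 + 1.45×0.808)/(23.9+1.45) = 170.1/25.35 = 6.712 mg/L.
Mixed L₀ = (23.9×4.42 + 1.45×170)/(25.35) = 352.1/25.35 = 13.89 mg/L.
Initial deficit D₀ = C_s − DO₀ = 9.00 − 6.712 = 2.288 mg/L.
D(0.961) = [0.285×13.89/(1.10−0.285)](e^(−0.285×0.961) − e^(−1.10×0.961)) + 2.288 e^(−1.10×0.961)
= 4.858 × (0.7604 − 0.3475) + 2.288 × 0.3475 = 2.801 mg/L.
DO = 9.00 − 2.801 = 6.199 mg/L.

DO ≈ 6.20 mg/L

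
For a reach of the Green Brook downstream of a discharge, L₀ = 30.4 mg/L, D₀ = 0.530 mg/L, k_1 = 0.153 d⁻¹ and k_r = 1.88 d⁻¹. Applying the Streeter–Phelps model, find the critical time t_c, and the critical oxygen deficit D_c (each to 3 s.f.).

At the critical point dD/dt = 0, so k_1 L₀ e^(−k_1 t) = k_r D. Substituting D(t) from the Streeter–Phelps equation and solving for t gives
t_c = ln[(k_r/k_1)(1 − D₀(k_r−k_1)/(k_1 L₀))] / (k_r−k_1).
Here k_r−k_1 = 1.727 d⁻¹ and 1 − D₀(k_r−k_1)/(k_1 L₀) = 1 − 0.530×1.727/(0.153×30.4) = 0.8032, so
t_c = ln(12.29 × 0.8032) / 1.727 = 2.289 / 1.727 = 1.326 d.
L(t_c) = L₀ e^(−k_1 t_c) = 30.4 × 0.8164 = 24.82 mg/L, and at the critical point k_r D_c = k_1 L, so D_c = (0.153/1.88) × 24.82 = 2.020 mg/L.

t_c ≈ 1.33 d; D_c ≈ 2.02 mg/L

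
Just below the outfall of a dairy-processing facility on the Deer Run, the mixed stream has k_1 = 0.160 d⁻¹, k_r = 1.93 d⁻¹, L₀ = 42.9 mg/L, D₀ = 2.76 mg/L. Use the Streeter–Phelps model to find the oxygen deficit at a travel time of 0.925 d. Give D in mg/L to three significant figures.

D ≈ 3.16 mg/L

k_1 L₀/(k_r−k_1) = 0.160×42.9/(1.93−0.160) = 6.864/1.770 = 3.878 mg/L.
e^(−k_1 t) = e^(−0.160×0.9250) = 0.8624; e^(−k_r t) = e^(−1.93×0.9250) = 0.1678.
D = 3.878 × (0.8624 − 0.1678) + 2.76 × 0.1678 = 2.694 + 0.4630 = 3.157 mg/L.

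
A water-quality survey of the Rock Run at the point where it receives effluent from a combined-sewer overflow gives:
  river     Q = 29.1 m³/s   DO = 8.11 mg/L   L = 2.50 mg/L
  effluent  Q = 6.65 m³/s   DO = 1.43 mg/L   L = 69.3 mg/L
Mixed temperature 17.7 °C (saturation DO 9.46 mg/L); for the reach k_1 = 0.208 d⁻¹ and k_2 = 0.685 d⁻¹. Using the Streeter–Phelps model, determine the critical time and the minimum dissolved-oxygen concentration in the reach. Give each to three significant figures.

t_c ≈ 1.43 d; minimum DO ≈ 6.10 mg/L

Mixed DO = (29.1×8.11 + 6.65×1.43)/(29.1+6.65) = 245.5/35.75 = 6.867 mg/L.
Mixed L₀ = (29.1×2.50 + 6.65×69.3)/(35.75) = 533.6/35.75 = 14.93 mg/L.
Initial deficit D₀ = C_s − DO₀ = 9.46 − 6.867 = 2.593 mg/L.
t_c = (1/0.4770) ln[(0.685/0.208)(1 − 2.593×0.4770/(0.208×14.93))] = 2.096 × ln(1.981) = 1.434 d.
D_c = (0.208/0.685) × 14.93 × e^(−0.208×1.434) = 0.3036 × 14.93 × 0.7422 = 3.364 mg/L.
Minimum DO = 9.46 − 3.364 = 6.096 mg/L.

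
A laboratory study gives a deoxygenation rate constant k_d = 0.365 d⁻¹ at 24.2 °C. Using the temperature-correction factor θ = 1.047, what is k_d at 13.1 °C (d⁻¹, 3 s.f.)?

k_d(T₂) = k_d(T₁) · θ^(T₂−T₁) = 0.365 × 1.047^(13.1−24.2)
= 0.365 × 1.047^-11.1 = 0.365 × 0.6006 = 0.2192 d⁻¹.

k_d ≈ 0.219 d⁻¹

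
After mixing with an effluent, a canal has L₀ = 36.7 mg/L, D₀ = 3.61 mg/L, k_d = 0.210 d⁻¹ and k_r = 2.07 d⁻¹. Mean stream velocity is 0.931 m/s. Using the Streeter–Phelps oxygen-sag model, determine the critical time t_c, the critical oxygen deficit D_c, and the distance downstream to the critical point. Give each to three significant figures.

At the critical point dD/dt = 0, so k_d L₀ e^(−k_d t) = k_r D. Substituting D(t) from the Streeter–Phelps equation and solving for t gives
t_c = ln[(k_r/k_d)(1 − D₀(k_r−k_d)/(k_d L₀))] / (k_r−k_d).
Here k_r−k_d = 1.860 d⁻¹ and 1 − D₀(k_r−k_d)/(k_d L₀) = 1 − 3.61×1.860/(0.210×36.7) = 0.1288, so
t_c = ln(9.857 × 0.1288) / 1.860 = 0.2384 / 1.860 = 0.1282 d.
D_c = (k_d/k_r) L₀ e^(−k_d t_c) = (0.210/2.07) × 36.7 × e^(−0.210×0.1282) = 0.1014 × 36.7 × 0.9734 = 3.624 mg/L.
x_c = v t_c = 0.931 m/s × 0.1282 d × 86400 s/d = 10310 m ≈ 10.3 km.

t_c ≈ 0.128 d; D_c ≈ 3.62 mg/L; x_c ≈ 10.3 km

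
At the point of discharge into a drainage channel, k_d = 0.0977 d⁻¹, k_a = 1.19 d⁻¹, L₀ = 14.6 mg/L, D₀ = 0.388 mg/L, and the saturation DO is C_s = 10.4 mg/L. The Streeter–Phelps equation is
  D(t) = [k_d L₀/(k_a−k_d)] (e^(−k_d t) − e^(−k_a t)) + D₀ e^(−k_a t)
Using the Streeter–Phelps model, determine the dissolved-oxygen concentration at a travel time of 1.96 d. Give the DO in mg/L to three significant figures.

DO ≈ 9.41 mg/L

k_d L₀/(k_a−k_d) = 0.0977×14.6/(1.19−0.0977) = 1.426/1.092 = 1.306 mg/L.
e^(−k_d t) = e^(−0.0977×1.960) = 0.8257; e^(−k_a t) = e^(−1.19×1.960) = 0.09706.
D = 1.306 × (0.8257 − 0.09706) + 0.388 × 0.09706 = 0.9516 + 0.03766 = 0.9892 mg/L.
DO = C_s − D = 10.4 − 0.9892 = 9.411 mg/L.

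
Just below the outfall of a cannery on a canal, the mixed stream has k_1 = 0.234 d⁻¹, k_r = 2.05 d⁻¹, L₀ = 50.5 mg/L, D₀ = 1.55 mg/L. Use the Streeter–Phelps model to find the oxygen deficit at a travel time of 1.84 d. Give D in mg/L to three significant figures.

D ≈ 4.12 mg/L

k_1 L₀/(k_r−k_1) = 0.234×50.5/(2.05−0.234) = 11.82/1.816 = 6.507 mg/L.
e^(−k_1 t) = e^(−0.234×1.840) = 0.6501; e^(−k_r t) = e^(−2.05×1.840) = 0.02301.
D = 6.507 × (0.6501 − 0.02301) + 1.55 × 0.02301 = 4.081 + 0.03566 = 4.117 mg/L.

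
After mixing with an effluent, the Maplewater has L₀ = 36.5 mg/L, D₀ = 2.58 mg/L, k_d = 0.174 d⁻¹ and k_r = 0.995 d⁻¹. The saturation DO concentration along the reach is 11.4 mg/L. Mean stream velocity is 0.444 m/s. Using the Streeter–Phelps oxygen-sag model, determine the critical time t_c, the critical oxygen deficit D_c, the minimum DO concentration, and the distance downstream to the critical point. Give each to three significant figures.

With k_r/k_d = 5.718 and 1 − D₀(k_r−k_d)/(k_d L₀) = 0.6665,
t_c = ln(5.718 × 0.6665) / (0.995 − 0.174) = ln(3.811) / 0.8210 = 1.338/0.8210 = 1.630 d.
L(t_c) = L₀ e^(−k_d t_c) = 36.5 × 0.7531 = 27.49 mg/L, and at the critical point k_r D_c = k_d L, so D_c = (0.174/0.995) × 27.49 = 4.807 mg/L.
Minimum DO = C_s − D_c = 11.4 − 4.807 = 6.593 mg/L.
x_c = v t_c = 0.444 m/s × 1.630 d × 86400 s/d = 62520 m ≈ 62.5 km.

t_c ≈ 1.63 d; D_c ≈ 4.81 mg/L; min DO ≈ 6.59 mg/L; x_c ≈ 62.5 km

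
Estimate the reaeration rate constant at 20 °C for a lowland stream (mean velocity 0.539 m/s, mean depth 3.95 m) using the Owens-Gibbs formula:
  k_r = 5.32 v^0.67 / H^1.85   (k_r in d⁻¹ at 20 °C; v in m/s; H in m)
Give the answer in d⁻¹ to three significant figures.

k_r = 5.32 × 0.539^0.67 / 3.95^1.85 = 5.32 × 0.6609 / 12.70 = 0.2769 d⁻¹.

k_r ≈ 0.277 d⁻¹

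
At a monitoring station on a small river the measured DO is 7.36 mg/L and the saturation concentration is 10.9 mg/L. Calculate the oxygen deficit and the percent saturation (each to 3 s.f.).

D = C_s − C = 10.9 − 7.36 = 3.54 mg/L.
% saturation = 7.36/10.9 × 100 = 67.5 %.

D ≈ 3.54 mg/L; 67.5 % saturation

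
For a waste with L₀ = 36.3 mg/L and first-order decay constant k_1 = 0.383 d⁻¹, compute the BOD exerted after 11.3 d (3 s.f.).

y ≈ 35.8 mg/L

y_t = L₀(1 − e^(−k_1 t)) = 36.3 × (1 − e^(−0.383×11.3))
= 36.3 × (1 − 0.01320) = 36.3 × 0.9868 = 35.82 mg/L.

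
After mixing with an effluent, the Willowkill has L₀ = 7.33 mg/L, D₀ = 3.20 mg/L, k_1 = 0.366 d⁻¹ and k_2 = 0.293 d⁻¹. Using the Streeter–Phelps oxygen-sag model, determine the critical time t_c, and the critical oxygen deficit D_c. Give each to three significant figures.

t_c ≈ 1.90 d; D_c ≈ 4.56 mg/L

t_c = [1/(k_2−k_1)] ln[(k_2/k_1)(1 − D₀(k_2−k_1)/(k_1 L₀))]
= [1/(0.293−0.366)] ln[(0.293/0.366)(1 − 3.20×-0.07300/(0.366×7.33))]
= (1/-0.07300) ln[0.8005 × 1.087] = -13.70 × ln(0.8703) = -13.70 × -0.1390 = 1.904 d.
D_c = (k_1/k_2) L₀ e^(−k_1 t_c) = (0.366/0.293) × 7.33 × e^(−0.366×1.904) = 1.249 × 7.33 × 0.4982 = 4.562 mg/L.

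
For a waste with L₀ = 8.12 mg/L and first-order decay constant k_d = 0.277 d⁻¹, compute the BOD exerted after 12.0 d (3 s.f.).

y ≈ 7.83 mg/L

y_t = L₀(1 − e^(−k_d t)) = 8.12 × (1 − e^(−0.277×12.0))
= 8.12 × (1 − 0.03601) = 8.12 × 0.9640 = 7.828 mg/L.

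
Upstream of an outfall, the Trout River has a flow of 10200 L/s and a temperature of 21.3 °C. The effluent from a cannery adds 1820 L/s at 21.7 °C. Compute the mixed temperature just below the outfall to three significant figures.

Flow-weighted mixing: C = (Q_r C_r + Q_w C_w)/(Q_r + Q_w)
= (10200×21.3 + 1820×21.7)/(10200 + 1820) = 256800/12020 = 21.36 °C.

21.4 °C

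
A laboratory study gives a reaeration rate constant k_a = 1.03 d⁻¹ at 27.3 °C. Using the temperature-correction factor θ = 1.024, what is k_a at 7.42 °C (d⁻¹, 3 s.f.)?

k_a(T₂) = k_a(T₁) · θ^(T₂−T₁) = 1.03 × 1.024^(7.42−27.3)
= 1.03 × 1.024^-19.9 = 1.03 × 0.6241 = 0.6428 d⁻¹.

k_a ≈ 0.643 d⁻¹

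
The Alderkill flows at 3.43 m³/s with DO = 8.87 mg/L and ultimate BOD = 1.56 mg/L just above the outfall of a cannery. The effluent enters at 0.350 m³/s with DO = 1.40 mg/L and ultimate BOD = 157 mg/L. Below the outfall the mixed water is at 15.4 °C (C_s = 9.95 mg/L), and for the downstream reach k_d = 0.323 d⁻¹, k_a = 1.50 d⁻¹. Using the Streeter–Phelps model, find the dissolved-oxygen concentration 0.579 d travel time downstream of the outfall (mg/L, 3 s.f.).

DO ≈ 7.41 mg/L

Mixed DO = (3.43×8.87 + 0.350×1.40)/(3.43+0.350) = 30.91/3.780 = 8.178 mg/L.
Mixed L₀ = (3.43×1.56 + 0.350×157)/(3.780) = 60.30/3.780 = 15.95 mg/L.
Initial deficit D₀ = C_s − DO₀ = 9.95 − 8.178 = 1.772 mg/L.
D(0.579) = [0.323×15.95/(1.50−0.323)](e^(−0.323×0.579) − e^(−1.50×0.579)) + 1.772 e^(−1.50×0.579)
= 4.378 × (0.8294 − 0.4196) + 1.772 × 0.4196 = 2.538 mg/L.
DO = 9.95 − 2.538 = 7.412 mg/L.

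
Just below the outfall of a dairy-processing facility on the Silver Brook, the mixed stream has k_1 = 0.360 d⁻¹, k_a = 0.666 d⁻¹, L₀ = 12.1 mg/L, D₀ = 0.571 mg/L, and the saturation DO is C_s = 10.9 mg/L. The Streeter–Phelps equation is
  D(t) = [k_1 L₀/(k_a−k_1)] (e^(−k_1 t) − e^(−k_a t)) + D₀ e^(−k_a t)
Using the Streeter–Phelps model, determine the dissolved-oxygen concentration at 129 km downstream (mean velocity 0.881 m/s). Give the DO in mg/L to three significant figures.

DO ≈ 7.59 mg/L

Travel time t = x/v = 129 km / (0.881 m/s) = 129000 m / 0.881 m/s = 146400 s = 1.695 d.
k_1 L₀/(k_a−k_1) = 0.360×12.1/(0.666−0.360) = 4.356/0.3060 = 14.24 mg/L.
e^(−k_1 t) = e^(−0.360×1.695) = 0.5433; e^(−k_a t) = e^(−0.666×1.695) = 0.3235.
D = 14.24 × (0.5433 − 0.3235) + 0.571 × 0.3235 = 3.129 + 0.1847 = 3.314 mg/L.
DO = C_s − D = 10.9 − 3.314 = 7.586 mg/L.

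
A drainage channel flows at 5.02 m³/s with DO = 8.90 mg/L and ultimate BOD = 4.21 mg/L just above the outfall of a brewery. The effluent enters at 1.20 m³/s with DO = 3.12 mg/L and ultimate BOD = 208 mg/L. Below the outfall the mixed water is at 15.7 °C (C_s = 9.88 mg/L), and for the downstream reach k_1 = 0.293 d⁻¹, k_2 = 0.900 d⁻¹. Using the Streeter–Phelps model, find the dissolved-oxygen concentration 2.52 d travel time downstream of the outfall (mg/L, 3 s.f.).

DO ≈ 1.80 mg/L

Mixed DO = (5.02×8.90 + 1.20×3.12)/(5.02+1.20) = 48.42/6.220 = 7.785 mg/L.
Mixed L₀ = (5.02×4.21 + 1.20×208)/(6.220) = 270.7/6.220 = 43.53 mg/L.
Initial deficit D₀ = C_s − DO₀ = 9.88 − 7.785 = 2.095 mg/L.
D(2.52) = [0.293×43.53/(0.900−0.293)](e^(−0.293×2.52) − e^(−0.900×2.52)) + 2.095 e^(−0.900×2.52)
= 21.01 × (0.4779 − 0.1035) + 2.095 × 0.1035 = 8.083 mg/L.
DO = 9.88 − 8.083 = 1.797 mg/L.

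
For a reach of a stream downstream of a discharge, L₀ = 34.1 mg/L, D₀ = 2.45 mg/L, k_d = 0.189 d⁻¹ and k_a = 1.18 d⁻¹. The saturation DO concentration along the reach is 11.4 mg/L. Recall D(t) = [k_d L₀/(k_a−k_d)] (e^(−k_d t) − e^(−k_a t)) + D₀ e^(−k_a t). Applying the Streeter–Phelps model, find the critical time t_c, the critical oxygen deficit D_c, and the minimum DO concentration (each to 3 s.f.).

With k_a/k_d = 6.243 and 1 − D₀(k_a−k_d)/(k_d L₀) = 0.6233,
t_c = ln(6.243 × 0.6233) / (1.18 − 0.189) = ln(3.891) / 0.9910 = 1.359/0.9910 = 1.371 d.
D_c = (k_d/k_a) L₀ e^(−k_d t_c) = (0.189/1.18) × 34.1 × e^(−0.189×1.371) = 0.1602 × 34.1 × 0.7717 = 4.215 mg/L.
Minimum DO = C_s − D_c = 11.4 − 4.215 = 7.185 mg/L.

t_c ≈ 1.37 d; D_c ≈ 4.21 mg/L; min DO ≈ 7.19 mg/L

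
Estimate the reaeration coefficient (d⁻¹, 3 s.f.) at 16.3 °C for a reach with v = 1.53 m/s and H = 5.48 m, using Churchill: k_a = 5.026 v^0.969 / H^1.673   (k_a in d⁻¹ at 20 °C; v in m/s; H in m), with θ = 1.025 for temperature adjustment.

k_a ≈ 0.402 d⁻¹

k_a(20) = 5.026 × 1.53^0.969 / 5.48^1.673 = 5.026 × 1.510 / 17.22 = 0.4408 d⁻¹.
k_a(16.3) = 0.4408 × 1.025^(16.3−20) = 0.4408 × 0.9127 = 0.4023 d⁻¹.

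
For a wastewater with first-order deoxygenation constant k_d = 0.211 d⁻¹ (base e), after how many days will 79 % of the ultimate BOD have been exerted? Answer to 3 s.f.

y/L₀ = 1 − e^(−k_d t) = 0.79 ⇒ e^(−k_d t) = 0.210
t = −ln(0.210) / 0.211 = 1.561 / 0.211 = 7.396 d.

t ≈ 7.40 d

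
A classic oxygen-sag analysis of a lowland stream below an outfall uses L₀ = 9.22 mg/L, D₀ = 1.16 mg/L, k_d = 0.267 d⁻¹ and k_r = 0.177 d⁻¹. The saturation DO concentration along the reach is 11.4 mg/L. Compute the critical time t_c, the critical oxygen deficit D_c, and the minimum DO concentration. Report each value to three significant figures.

t_c ≈ 4.11 d; D_c ≈ 4.65 mg/L; min DO ≈ 6.75 mg/L

With k_r/k_d = 0.6629 and 1 − D₀(k_r−k_d)/(k_d L₀) = 1.042,
t_c = ln(0.6629 × 1.042) / (0.177 − 0.267) = ln(0.6910) / -0.09000 = -0.3696/-0.09000 = 4.106 d.
L(t_c) = L₀ e^(−k_d t_c) = 9.22 × 0.3341 = 3.080 mg/L, and at the critical point k_r D_c = k_d L, so D_c = (0.267/0.177) × 3.080 = 4.646 mg/L.
Minimum DO = C_s − D_c = 11.4 − 4.646 = 6.754 mg/L.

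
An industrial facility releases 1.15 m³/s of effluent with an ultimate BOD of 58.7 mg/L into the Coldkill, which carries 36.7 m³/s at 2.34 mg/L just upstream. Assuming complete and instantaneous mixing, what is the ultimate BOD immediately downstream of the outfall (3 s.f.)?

Flow-weighted mixing: C = (Q_r C_r + Q_w C_w)/(Q_r + Q_w)
= (36.7×2.34 + 1.15×58.7)/(36.7 + 1.15) = 153.4/37.85 = 4.052 mg/L.

4.05 mg/L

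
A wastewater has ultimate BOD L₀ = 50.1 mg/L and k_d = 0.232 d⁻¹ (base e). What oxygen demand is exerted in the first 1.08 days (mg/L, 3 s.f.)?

y_t = L₀(1 − e^(−k_d t)) = 50.1 × (1 − e^(−0.232×1.08))
= 50.1 × (1 − 0.7784) = 50.1 × 0.2216 = 11.10 mg/L.

y ≈ 11.1 mg/L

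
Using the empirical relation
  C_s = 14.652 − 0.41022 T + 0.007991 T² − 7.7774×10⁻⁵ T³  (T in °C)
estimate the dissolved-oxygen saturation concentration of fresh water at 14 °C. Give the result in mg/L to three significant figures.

C_s = 14.652 − 0.41022×14 + 0.007991×14² − 7.7774×10⁻⁵×14³ = 10.26 mg/L.

C_s ≈ 10.3 mg/L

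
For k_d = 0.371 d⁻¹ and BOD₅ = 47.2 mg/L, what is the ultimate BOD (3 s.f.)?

L₀ ≈ 56.0 mg/L

BOD₅ = L₀(1 − e^(−5k_d)) ⇒ L₀ = BOD₅ / (1 − e^(−5×0.371))
= 47.2 / (1 − 0.1565) = 47.2 / 0.8435 = 55.95 mg/L.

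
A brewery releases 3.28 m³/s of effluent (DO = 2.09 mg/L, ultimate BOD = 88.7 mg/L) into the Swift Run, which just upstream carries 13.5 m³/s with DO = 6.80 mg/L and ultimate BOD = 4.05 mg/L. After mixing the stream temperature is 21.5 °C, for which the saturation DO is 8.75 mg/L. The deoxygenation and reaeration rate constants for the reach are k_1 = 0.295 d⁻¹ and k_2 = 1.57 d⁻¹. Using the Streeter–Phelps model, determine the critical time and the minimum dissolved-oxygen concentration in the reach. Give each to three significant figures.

Mixed DO = (13.5×6.80 + 3.28×2.09)/(13.5+3.28) = 98.66/16.78 = 5.879 mg/L.
Mixed L₀ = (13.5×4.05 + 3.28×88.7)/(16.78) = 345.6/16.78 = 20.60 mg/L.
Initial deficit D₀ = C_s − DO₀ = 8.75 − 5.879 = 2.871 mg/L.
t_c = (1/1.275) ln[(1.57/0.295)(1 − 2.871×1.275/(0.295×20.60))] = 0.7843 × ln(2.116) = 0.5879 d.
D_c = (0.295/1.57) × 20.60 × e^(−0.295×0.5879) = 0.1879 × 20.60 × 0.8408 = 3.254 mg/L.
Minimum DO = 8.75 − 3.254 = 5.496 mg/L.

t_c ≈ 0.588 d; minimum DO ≈ 5.50 mg/L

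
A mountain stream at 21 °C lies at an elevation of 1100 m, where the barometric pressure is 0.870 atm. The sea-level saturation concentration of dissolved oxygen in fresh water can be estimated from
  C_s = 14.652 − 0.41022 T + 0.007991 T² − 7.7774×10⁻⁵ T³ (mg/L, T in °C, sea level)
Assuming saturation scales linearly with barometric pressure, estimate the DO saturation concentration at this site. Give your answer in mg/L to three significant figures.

At sea level: C_s = 14.652 − 0.41022×21 + 0.007991×21² − 7.7774×10⁻⁵×21³ = 8.841 mg/L.
Pressure correction: C_s' = 8.841 × 0.870 = 7.692 mg/L.

C_s ≈ 7.69 mg/L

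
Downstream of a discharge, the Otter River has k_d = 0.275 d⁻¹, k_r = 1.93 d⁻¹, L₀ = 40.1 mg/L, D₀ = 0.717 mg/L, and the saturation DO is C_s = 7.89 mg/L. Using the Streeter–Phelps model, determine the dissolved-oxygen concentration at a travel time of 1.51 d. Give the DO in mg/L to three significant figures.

k_d L₀/(k_r−k_d) = 0.275×40.1/(1.93−0.275) = 11.03/1.655 = 6.663 mg/L.
e^(−k_d t) = e^(−0.275×1.510) = 0.6602; e^(−k_r t) = e^(−1.93×1.510) = 0.05424.
D = 6.663 × (0.6602 − 0.05424) + 0.717 × 0.05424 = 4.037 + 0.03889 = 4.076 mg/L.
DO = C_s − D = 7.89 − 4.076 = 3.814 mg/L.

DO ≈ 3.81 mg/L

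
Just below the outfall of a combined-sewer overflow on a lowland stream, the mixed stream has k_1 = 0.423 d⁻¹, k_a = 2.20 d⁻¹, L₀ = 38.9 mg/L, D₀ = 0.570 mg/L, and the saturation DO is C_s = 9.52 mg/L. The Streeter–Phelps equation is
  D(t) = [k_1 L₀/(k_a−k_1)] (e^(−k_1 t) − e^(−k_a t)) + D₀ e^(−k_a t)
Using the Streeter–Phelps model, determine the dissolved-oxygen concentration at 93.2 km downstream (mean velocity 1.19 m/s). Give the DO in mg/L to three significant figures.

DO ≈ 4.39 mg/L

Travel time t = x/v = 93.2 km / (1.19 m/s) = 93200 m / 1.19 m/s = 78320 s = 0.9065 d.
k_1 L₀/(k_a−k_1) = 0.423×38.9/(2.20−0.423) = 16.45/1.777 = 9.260 mg/L.
e^(−k_1 t) = e^(−0.423×0.9065) = 0.6815; e^(−k_a t) = e^(−2.20×0.9065) = 0.1361.
D = 9.260 × (0.6815 − 0.1361) + 0.570 × 0.1361 = 5.050 + 0.07759 = 5.128 mg/L.
DO = C_s − D = 9.52 − 5.128 = 4.392 mg/L.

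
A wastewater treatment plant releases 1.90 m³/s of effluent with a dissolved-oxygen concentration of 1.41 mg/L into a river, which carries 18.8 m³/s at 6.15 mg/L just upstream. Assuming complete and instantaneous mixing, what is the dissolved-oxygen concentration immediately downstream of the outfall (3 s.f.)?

5.71 mg/L

Flow-weighted mixing: C = (Q_r C_r + Q_w C_w)/(Q_r + Q_w)
= (18.8×6.15 + 1.90×1.41)/(18.8 + 1.90) = 118.3/20.70 = 5.715 mg/L.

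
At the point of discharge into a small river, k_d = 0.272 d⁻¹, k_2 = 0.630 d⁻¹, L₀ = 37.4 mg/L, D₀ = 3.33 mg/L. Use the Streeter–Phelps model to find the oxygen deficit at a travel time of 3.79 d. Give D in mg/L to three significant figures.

D ≈ 7.83 mg/L

k_d L₀/(k_2−k_d) = 0.272×37.4/(0.630−0.272) = 10.17/0.3580 = 28.42 mg/L.
e^(−k_d t) = e^(−0.272×3.790) = 0.3567; e^(−k_2 t) = e^(−0.630×3.790) = 0.09184.
D = 28.42 × (0.3567 − 0.09184) + 3.33 × 0.09184 = 7.526 + 0.3058 = 7.832 mg/L.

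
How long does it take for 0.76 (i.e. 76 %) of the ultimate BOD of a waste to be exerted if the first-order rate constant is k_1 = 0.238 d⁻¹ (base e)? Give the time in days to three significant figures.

t ≈ 6.00 d

y/L₀ = 1 − e^(−k_1 t) = 0.76 ⇒ e^(−k_1 t) = 0.240
t = −ln(0.240) / 0.238 = 1.427 / 0.238 = 5.996 d.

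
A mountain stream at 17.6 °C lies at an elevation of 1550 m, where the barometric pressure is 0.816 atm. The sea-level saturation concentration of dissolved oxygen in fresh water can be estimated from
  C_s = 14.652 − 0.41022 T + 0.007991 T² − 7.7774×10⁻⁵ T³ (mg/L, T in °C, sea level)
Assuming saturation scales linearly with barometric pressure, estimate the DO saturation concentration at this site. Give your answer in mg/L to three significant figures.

At sea level: C_s = 14.652 − 0.41022×17.6 + 0.007991×17.6² − 7.7774×10⁻⁵×17.6³ = 9.483 mg/L.
Pressure correction: C_s' = 9.483 × 0.816 = 7.738 mg/L.

C_s ≈ 7.74 mg/L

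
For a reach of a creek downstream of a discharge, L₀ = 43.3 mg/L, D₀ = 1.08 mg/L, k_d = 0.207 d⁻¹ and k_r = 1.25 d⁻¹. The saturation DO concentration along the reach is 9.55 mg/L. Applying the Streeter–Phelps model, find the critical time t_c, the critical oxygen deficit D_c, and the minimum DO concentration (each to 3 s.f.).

t_c ≈ 1.60 d; D_c ≈ 5.15 mg/L; min DO ≈ 4.40 mg/L

With k_r/k_d = 6.039 and 1 − D₀(k_r−k_d)/(k_d L₀) = 0.8743,
t_c = ln(6.039 × 0.8743) / (1.25 − 0.207) = ln(5.280) / 1.043 = 1.664/1.043 = 1.595 d.
D_c = (k_d/k_r) L₀ e^(−k_d t_c) = (0.207/1.25) × 43.3 × e^(−0.207×1.595) = 0.1656 × 43.3 × 0.7188 = 5.154 mg/L.
Minimum DO = C_s − D_c = 9.55 − 5.154 = 4.396 mg/L.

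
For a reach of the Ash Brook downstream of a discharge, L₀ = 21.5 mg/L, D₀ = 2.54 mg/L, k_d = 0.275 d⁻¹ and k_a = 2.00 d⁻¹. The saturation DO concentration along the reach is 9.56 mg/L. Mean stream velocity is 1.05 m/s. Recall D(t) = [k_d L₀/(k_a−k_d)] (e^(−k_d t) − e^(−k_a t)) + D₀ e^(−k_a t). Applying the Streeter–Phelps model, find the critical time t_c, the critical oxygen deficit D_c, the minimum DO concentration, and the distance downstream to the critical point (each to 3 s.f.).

t_c ≈ 0.367 d; D_c ≈ 2.67 mg/L; min DO ≈ 6.89 mg/L; x_c ≈ 33.3 km

t_c = [1/(k_a−k_d)] ln[(k_a/k_d)(1 − D₀(k_a−k_d)/(k_d L₀))]
= [1/(2.00−0.275)] ln[(2.00/0.275)(1 − 2.54×1.725/(0.275×21.5))]
= (1/1.725) ln[7.273 × 0.2589] = 0.5797 × ln(1.883) = 0.5797 × 0.6330 = 0.3669 d.
L(t_c) = L₀ e^(−k_d t_c) = 21.5 × 0.9040 = 19.44 mg/L, and at the critical point k_a D_c = k_d L, so D_c = (0.275/2.00) × 19.44 = 2.672 mg/L.
Minimum DO = C_s − D_c = 9.56 − 2.672 = 6.888 mg/L.
x_c = v t_c = 1.05 m/s × 0.3669 d × 86400 s/d = 33290 m ≈ 33.3 km.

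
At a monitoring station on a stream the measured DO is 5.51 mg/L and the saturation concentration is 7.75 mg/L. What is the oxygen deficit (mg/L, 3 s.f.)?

D ≈ 2.24 mg/L

D = C_s − C = 7.75 − 5.51 = 2.24 mg/L.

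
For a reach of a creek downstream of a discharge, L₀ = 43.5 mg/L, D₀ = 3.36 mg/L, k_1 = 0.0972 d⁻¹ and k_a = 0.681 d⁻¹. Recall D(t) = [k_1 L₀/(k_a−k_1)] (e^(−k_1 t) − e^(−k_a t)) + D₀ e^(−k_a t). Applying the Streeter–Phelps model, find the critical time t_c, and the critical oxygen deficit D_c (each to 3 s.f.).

With k_a/k_1 = 7.006 and 1 − D₀(k_a−k_1)/(k_1 L₀) = 0.5361,
t_c = ln(7.006 × 0.5361) / (0.681 − 0.0972) = ln(3.756) / 0.5838 = 1.323/0.5838 = 2.267 d.
L(t_c) = L₀ e^(−k_1 t_c) = 43.5 × 0.8023 = 34.90 mg/L, and at the critical point k_a D_c = k_1 L, so D_c = (0.0972/0.681) × 34.90 = 4.981 mg/L.

t_c ≈ 2.27 d; D_c ≈ 4.98 mg/L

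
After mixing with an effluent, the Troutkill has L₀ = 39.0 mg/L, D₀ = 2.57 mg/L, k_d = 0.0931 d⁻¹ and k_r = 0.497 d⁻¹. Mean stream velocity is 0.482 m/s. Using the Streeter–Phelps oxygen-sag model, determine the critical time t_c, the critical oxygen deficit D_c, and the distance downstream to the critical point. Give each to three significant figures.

t_c ≈ 3.31 d; D_c ≈ 5.37 mg/L; x_c ≈ 138 km

At the critical point dD/dt = 0, so k_d L₀ e^(−k_d t) = k_r D. Substituting D(t) from the Streeter–Phelps equation and solving for t gives
t_c = ln[(k_r/k_d)(1 − D₀(k_r−k_d)/(k_d L₀))] / (k_r−k_d).
Here k_r−k_d = 0.4039 d⁻¹ and 1 − D₀(k_r−k_d)/(k_d L₀) = 1 − 2.57×0.4039/(0.0931×39.0) = 0.7141, so
t_c = ln(5.338 × 0.7141) / 0.4039 = 1.338 / 0.4039 = 3.313 d.
D_c = (k_d/k_r) L₀ e^(−k_d t_c) = (0.0931/0.497) × 39.0 × e^(−0.0931×3.313) = 0.1873 × 39.0 × 0.7346 = 5.367 mg/L.
x_c = v t_c = 0.482 m/s × 3.313 d × 86400 s/d = 138000 m ≈ 138 km.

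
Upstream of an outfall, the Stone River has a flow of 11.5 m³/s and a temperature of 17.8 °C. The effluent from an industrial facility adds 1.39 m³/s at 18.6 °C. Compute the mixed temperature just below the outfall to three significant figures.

17.9 °C

Flow-weighted mixing: C = (Q_r C_r + Q_w C_w)/(Q_r + Q_w)
= (11.5×17.8 + 1.39×18.6)/(11.5 + 1.39) = 230.6/12.89 = 17.89 °C.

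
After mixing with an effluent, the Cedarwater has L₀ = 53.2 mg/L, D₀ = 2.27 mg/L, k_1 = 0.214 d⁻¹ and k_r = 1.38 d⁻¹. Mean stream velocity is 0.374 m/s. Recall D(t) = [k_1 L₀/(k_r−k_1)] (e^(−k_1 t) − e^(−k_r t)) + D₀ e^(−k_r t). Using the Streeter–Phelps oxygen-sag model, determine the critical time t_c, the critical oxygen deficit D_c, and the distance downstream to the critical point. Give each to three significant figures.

t_c = [1/(k_r−k_1)] ln[(k_r/k_1)(1 − D₀(k_r−k_1)/(k_1 L₀))]
= [1/(1.38−0.214)] ln[(1.38/0.214)(1 − 2.27×1.166/(0.214×53.2))]
= (1/1.166) ln[6.449 × 0.7675] = 0.8576 × ln(4.949) = 0.8576 × 1.599 = 1.372 d.
D_c = (k_1/k_r) L₀ e^(−k_1 t_c) = (0.214/1.38) × 53.2 × e^(−0.214×1.372) = 0.1551 × 53.2 × 0.7456 = 6.151 mg/L.
x_c = v t_c = 0.374 m/s × 1.372 d × 86400 s/d = 44320 m ≈ 44.3 km.

t_c ≈ 1.37 d; D_c ≈ 6.15 mg/L; x_c ≈ 44.3 km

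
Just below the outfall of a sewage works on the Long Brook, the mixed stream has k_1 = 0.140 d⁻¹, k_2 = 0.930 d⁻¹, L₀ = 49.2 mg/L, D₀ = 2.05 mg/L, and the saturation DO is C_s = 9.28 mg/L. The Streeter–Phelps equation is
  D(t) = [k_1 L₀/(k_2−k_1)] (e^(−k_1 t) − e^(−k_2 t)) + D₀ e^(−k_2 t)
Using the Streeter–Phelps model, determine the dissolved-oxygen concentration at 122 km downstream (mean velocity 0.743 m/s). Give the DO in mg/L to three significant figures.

DO ≈ 3.74 mg/L

Travel time t = x/v = 122 km / (0.743 m/s) = 122000 m / 0.743 m/s = 164200 s = 1.900 d.
k_1 L₀/(k_2−k_1) = 0.140×49.2/(0.930−0.140) = 6.888/0.7900 = 8.719 mg/L.
e^(−k_1 t) = e^(−0.140×1.900) = 0.7664; e^(−k_2 t) = e^(−0.930×1.900) = 0.1708.
D = 8.719 × (0.7664 − 0.1708) + 2.05 × 0.1708 = 5.193 + 0.3501 = 5.543 mg/L.
DO = C_s − D = 9.28 − 5.543 = 3.737 mg/L.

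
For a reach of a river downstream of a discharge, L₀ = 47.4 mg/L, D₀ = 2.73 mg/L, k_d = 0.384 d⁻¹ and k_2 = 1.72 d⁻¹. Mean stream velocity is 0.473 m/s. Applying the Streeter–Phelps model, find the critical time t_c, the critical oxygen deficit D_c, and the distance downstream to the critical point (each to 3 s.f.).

t_c ≈ 0.955 d; D_c ≈ 7.33 mg/L; x_c ≈ 39.0 km

t_c = [1/(k_2−k_d)] ln[(k_2/k_d)(1 − D₀(k_2−k_d)/(k_d L₀))]
= [1/(1.72−0.384)] ln[(1.72/0.384)(1 − 2.73×1.336/(0.384×47.4))]
= (1/1.336) ln[4.479 × 0.7996] = 0.7485 × ln(3.582) = 0.7485 × 1.276 = 0.9550 d.
D_c = (k_d/k_2) L₀ e^(−k_d t_c) = (0.384/1.72) × 47.4 × e^(−0.384×0.9550) = 0.2233 × 47.4 × 0.6930 = 7.334 mg/L.
x_c = v t_c = 0.473 m/s × 0.9550 d × 86400 s/d = 39030 m ≈ 39.0 km.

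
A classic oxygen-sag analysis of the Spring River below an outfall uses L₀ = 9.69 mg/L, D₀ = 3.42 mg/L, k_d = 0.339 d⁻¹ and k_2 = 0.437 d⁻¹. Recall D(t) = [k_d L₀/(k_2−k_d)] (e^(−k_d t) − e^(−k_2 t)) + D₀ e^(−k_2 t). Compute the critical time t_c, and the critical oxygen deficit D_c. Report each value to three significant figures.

t_c ≈ 1.49 d; D_c ≈ 4.53 mg/L

With k_2/k_d = 1.289 and 1 − D₀(k_2−k_d)/(k_d L₀) = 0.8980,
t_c = ln(1.289 × 0.8980) / (0.437 − 0.339) = ln(1.158) / 0.09800 = 0.1463/0.09800 = 1.493 d.
L(t_c) = L₀ e^(−k_d t_c) = 9.69 × 0.6028 = 5.841 mg/L, and at the critical point k_2 D_c = k_d L, so D_c = (0.339/0.437) × 5.841 = 4.531 mg/L.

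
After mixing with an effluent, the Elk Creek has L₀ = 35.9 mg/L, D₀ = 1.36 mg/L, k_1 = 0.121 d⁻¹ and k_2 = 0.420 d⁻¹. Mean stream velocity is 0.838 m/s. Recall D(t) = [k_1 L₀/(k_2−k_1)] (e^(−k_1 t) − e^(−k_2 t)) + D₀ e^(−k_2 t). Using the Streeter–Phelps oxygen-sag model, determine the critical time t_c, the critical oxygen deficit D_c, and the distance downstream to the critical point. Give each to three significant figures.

t_c ≈ 3.83 d; D_c ≈ 6.50 mg/L; x_c ≈ 278 km

At the critical point dD/dt = 0, so k_1 L₀ e^(−k_1 t) = k_2 D. Substituting D(t) from the Streeter–Phelps equation and solving for t gives
t_c = ln[(k_2/k_1)(1 − D₀(k_2−k_1)/(k_1 L₀))] / (k_2−k_1).
Here k_2−k_1 = 0.2990 d⁻¹ and 1 − D₀(k_2−k_1)/(k_1 L₀) = 1 − 1.36×0.2990/(0.121×35.9) = 0.9064, so
t_c = ln(3.471 × 0.9064) / 0.2990 = 1.146 / 0.2990 = 3.833 d.
L(t_c) = L₀ e^(−k_1 t_c) = 35.9 × 0.6289 = 22.58 mg/L, and at the critical point k_2 D_c = k_1 L, so D_c = (0.121/0.420) × 22.58 = 6.504 mg/L.
x_c = v t_c = 0.838 m/s × 3.833 d × 86400 s/d = 277500 m ≈ 278 km.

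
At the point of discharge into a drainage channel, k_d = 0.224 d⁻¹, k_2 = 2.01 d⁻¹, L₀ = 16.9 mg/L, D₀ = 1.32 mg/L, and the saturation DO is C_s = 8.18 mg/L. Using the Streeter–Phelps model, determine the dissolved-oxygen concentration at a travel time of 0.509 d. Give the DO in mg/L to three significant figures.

k_d L₀/(k_2−k_d) = 0.224×16.9/(2.01−0.224) = 3.786/1.786 = 2.120 mg/L.
e^(−k_d t) = e^(−0.224×0.5090) = 0.8922; e^(−k_2 t) = e^(−2.01×0.5090) = 0.3595.
D = 2.120 × (0.8922 − 0.3595) + 1.32 × 0.3595 = 1.129 + 0.4745 = 1.604 mg/L.
DO = C_s − D = 8.18 − 1.604 = 6.576 mg/L.

DO ≈ 6.58 mg/L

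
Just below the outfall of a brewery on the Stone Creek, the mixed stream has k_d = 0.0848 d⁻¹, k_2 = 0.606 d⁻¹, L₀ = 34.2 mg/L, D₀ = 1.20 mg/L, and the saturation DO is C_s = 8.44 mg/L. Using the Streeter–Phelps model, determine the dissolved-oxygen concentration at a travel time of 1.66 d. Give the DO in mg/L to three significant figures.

k_d L₀/(k_2−k_d) = 0.0848×34.2/(0.606−0.0848) = 2.900/0.5212 = 5.564 mg/L.
e^(−k_d t) = e^(−0.0848×1.660) = 0.8687; e^(−k_2 t) = e^(−0.606×1.660) = 0.3657.
D = 5.564 × (0.8687 − 0.3657) + 1.20 × 0.3657 = 2.799 + 0.4388 = 3.238 mg/L.
DO = C_s − D = 8.44 − 3.238 = 5.202 mg/L.

DO ≈ 5.20 mg/L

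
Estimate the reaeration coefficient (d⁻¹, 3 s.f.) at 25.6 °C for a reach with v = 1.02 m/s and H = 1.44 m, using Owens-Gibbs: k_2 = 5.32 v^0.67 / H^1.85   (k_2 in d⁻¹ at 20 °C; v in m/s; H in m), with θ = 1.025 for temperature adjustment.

k_2(20) = 5.32 × 1.02^0.67 / 1.44^1.85 = 5.32 × 1.013 / 1.963 = 2.746 d⁻¹.
k_2(25.6) = 2.746 × 1.025^(25.6−20) = 2.746 × 1.148 = 3.153 d⁻¹.

k_2 ≈ 3.15 d⁻¹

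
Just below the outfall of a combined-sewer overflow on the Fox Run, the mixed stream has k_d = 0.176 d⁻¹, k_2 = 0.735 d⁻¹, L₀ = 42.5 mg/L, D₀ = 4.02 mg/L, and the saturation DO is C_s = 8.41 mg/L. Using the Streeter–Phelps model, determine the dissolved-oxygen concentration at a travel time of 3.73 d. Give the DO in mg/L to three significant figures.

k_d L₀/(k_2−k_d) = 0.176×42.5/(0.735−0.176) = 7.480/0.5590 = 13.38 mg/L.
e^(−k_d t) = e^(−0.176×3.730) = 0.5187; e^(−k_2 t) = e^(−0.735×3.730) = 0.06447.
D = 13.38 × (0.5187 − 0.06447) + 4.02 × 0.06447 = 6.078 + 0.2592 = 6.337 mg/L.
DO = C_s − D = 8.41 − 6.337 = 2.073 mg/L.

DO ≈ 2.07 mg/L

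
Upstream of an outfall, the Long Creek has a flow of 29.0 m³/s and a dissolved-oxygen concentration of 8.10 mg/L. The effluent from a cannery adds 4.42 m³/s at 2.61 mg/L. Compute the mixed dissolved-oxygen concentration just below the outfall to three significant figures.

7.37 mg/L

Flow-weighted mixing: C = (Q_r C_r + Q_w C_w)/(Q_r + Q_w)
= (29.0×8.10 + 4.42×2.61)/(29.0 + 4.42) = 246.4/33.42 = 7.374 mg/L.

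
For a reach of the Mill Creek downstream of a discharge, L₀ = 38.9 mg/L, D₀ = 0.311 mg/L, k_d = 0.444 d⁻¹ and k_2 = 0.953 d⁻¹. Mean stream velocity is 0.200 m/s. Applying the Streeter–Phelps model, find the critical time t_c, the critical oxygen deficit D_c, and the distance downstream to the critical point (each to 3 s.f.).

t_c ≈ 1.48 d; D_c ≈ 9.38 mg/L; x_c ≈ 25.6 km

With k_2/k_d = 2.146 and 1 − D₀(k_2−k_d)/(k_d L₀) = 0.9908,
t_c = ln(2.146 × 0.9908) / (0.953 − 0.444) = ln(2.127) / 0.5090 = 0.7546/0.5090 = 1.482 d.
D_c = (k_d/k_2) L₀ e^(−k_d t_c) = (0.444/0.953) × 38.9 × e^(−0.444×1.482) = 0.4659 × 38.9 × 0.5178 = 9.384 mg/L.
x_c = v t_c = 0.200 m/s × 1.482 d × 86400 s/d = 25620 m ≈ 25.6 km.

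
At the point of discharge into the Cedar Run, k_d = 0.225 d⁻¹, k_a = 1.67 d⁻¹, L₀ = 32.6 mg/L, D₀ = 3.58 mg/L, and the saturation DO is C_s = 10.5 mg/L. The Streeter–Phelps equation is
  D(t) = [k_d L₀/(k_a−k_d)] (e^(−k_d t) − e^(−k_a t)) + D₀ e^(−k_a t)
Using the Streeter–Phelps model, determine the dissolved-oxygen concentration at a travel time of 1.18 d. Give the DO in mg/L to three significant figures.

DO ≈ 6.82 mg/L

k_d L₀/(k_a−k_d) = 0.225×32.6/(1.67−0.225) = 7.335/1.445 = 5.076 mg/L.
e^(−k_d t) = e^(−0.225×1.180) = 0.7668; e^(−k_a t) = e^(−1.67×1.180) = 0.1394.
D = 5.076 × (0.7668 − 0.1394) + 3.58 × 0.1394 = 3.185 + 0.4990 = 3.684 mg/L.
DO = C_s − D = 10.5 − 3.684 = 6.816 mg/L.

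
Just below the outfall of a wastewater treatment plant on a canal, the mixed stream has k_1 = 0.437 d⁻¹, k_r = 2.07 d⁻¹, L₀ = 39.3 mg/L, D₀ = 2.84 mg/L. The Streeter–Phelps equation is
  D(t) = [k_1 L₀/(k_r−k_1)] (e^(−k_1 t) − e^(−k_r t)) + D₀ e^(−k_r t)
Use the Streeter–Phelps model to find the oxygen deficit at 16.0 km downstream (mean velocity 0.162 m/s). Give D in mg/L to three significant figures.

D ≈ 5.66 mg/L

Travel time t = x/v = 16.0 km / (0.162 m/s) = 16000 m / 0.162 m/s = 98770 s = 1.143 d.
k_1 L₀/(k_r−k_1) = 0.437×39.3/(2.07−0.437) = 17.17/1.633 = 10.52 mg/L.
e^(−k_1 t) = e^(−0.437×1.143) = 0.6068; e^(−k_r t) = e^(−2.07×1.143) = 0.09383.
D = 10.52 × (0.6068 − 0.09383) + 2.84 × 0.09383 = 5.395 + 0.2665 = 5.661 mg/L.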